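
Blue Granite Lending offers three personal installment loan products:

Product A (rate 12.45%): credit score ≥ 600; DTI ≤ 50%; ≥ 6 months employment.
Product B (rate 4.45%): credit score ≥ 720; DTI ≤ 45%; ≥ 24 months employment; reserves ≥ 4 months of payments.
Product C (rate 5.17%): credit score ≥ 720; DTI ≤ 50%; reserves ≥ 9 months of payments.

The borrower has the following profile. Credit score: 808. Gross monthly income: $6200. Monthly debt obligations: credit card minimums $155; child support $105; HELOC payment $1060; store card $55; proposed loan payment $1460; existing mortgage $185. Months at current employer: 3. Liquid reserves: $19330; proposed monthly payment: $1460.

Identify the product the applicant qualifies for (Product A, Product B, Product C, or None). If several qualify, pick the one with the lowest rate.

Total debts = (155 + 105 + 1,060 + 55 + 1,460 + 185) = 3,020; DTI = 3,020/6,200 = 48.7%.
Reserves = 19,330/1,460 = 13.2 months.
Product A: score 808 ≥ 600; DTI 48.7% ≤ 50%; employment 3 < 6 mo → does not qualify.
Product B: score 808 ≥ 720; DTI 48.7% > 45%; employment 3 < 24 mo; reserves 13.2 ≥ 4 mo → does not qualify.
Product C: score 808 ≥ 720; DTI 48.7% ≤ 50%; reserves 13.2 ≥ 9 mo → qualifies.

Product C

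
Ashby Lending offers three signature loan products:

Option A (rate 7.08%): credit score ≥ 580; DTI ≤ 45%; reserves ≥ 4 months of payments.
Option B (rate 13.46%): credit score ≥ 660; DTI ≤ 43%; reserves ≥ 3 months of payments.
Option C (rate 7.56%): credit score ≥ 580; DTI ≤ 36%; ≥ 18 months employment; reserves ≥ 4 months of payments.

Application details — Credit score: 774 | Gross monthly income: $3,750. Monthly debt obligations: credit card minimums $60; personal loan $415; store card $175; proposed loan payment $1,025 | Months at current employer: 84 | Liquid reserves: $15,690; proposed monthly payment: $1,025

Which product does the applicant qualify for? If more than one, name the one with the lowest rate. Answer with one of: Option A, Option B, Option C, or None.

Total debts = (60 + 415 + 175 + 1,025) = 1,675; DTI = 1,675/3,750 = 44.7%.
Reserves = 15,690/1,025 = 15.3 months.
Option A: score 774 ≥ 580; DTI 44.7% ≤ 45%; reserves 15.3 ≥ 4 mo → qualifies.
Option B: score 774 ≥ 660; DTI 44.7% > 43%; reserves 15.3 ≥ 3 mo → does not qualify.
Option C: score 774 ≥ 580; DTI 44.7% > 36%; employment 84 ≥ 18 mo; reserves 15.3 ≥ 4 mo → does not qualify.

Option A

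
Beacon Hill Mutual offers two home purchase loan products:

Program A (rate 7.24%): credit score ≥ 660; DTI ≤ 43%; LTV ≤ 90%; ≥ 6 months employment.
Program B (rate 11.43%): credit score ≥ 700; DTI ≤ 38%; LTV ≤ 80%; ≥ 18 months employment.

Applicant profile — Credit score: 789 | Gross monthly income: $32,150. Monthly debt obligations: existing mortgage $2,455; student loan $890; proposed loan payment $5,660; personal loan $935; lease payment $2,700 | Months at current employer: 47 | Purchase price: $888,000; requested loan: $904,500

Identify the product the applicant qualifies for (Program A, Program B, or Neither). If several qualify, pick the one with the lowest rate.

Neither

Total debts = (2,455 + 890 + 5,660 + 935 + 2,700) = 12,640; DTI = 12,640/32,150 = 39.3%.
LTV = 904,500/888,000 = 101.9%.
Program A: score 789 ≥ 660; DTI 39.3% ≤ 43%; LTV 101.9% > 90%; employment 47 ≥ 6 mo → does not qualify.
Program B: score 789 ≥ 700; DTI 39.3% > 38%; LTV 101.9% > 80%; employment 47 ≥ 18 mo → does not qualify.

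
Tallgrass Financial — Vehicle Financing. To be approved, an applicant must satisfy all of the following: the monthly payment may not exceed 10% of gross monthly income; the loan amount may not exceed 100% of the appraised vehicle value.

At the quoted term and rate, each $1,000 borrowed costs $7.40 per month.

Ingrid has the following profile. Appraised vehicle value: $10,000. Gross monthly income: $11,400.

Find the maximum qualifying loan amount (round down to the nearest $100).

$10,000

Payment cap: 10% × $11,400 = $1,140/month.
At $7.40 per $1,000, that supports 1,140/7.40 × 1,000 ≈ $154,054 → $154,000.
LTV cap: 100% × $10,000 = $10,000 → $10,000.
Binding constraint: loan-to-value.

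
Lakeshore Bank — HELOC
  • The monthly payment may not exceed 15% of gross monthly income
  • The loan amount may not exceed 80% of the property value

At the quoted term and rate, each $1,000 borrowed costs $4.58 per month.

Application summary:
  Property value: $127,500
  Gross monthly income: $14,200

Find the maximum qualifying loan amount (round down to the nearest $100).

Payment cap: 15% × $14,200 = $2,130/month.
At $4.58 per $1,000, that supports 2,130/4.58 × 1,000 ≈ $465,065 → $465,000.
LTV cap: 80% × $127,500 = $102,000 → $102,000.
Binding constraint: loan-to-value.

$102,000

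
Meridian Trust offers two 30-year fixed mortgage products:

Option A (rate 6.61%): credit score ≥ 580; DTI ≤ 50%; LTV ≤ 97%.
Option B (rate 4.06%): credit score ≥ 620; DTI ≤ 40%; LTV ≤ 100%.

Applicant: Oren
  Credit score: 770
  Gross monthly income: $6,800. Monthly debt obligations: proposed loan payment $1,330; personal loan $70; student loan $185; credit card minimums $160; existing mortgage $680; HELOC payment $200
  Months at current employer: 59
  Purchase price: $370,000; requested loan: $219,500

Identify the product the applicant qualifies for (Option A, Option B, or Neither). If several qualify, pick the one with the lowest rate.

Total debts = (1,330 + 70 + 185 + 160 + 680 + 200) = 2,625; DTI = 2,625/6,800 = 38.6%.
LTV = 219,500/370,000 = 59.3%.
Option A: score 770 ≥ 580; DTI 38.6% ≤ 50%; LTV 59.3% ≤ 97% → qualifies.
Option B: score 770 ≥ 620; DTI 38.6% ≤ 40%; LTV 59.3% ≤ 100% → qualifies.
Qualifying: Option A, Option B. Lowest rate is 4.06% → Option B.

Option B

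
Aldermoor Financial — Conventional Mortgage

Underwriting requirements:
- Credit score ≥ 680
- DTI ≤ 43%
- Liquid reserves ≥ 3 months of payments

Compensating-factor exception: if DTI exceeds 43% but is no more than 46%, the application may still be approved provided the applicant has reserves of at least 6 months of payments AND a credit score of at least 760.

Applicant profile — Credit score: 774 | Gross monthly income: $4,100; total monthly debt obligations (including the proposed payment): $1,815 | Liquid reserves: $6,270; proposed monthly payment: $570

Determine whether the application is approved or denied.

Credit score 774 ≥ 680 (meets base)
DTI = 1,815/4,100 = 44.3% > 43% — standard DTI limit exceeded.
Reserves: 6,270 ÷ 570 = 11.0 months (meets 3-month minimum)
DTI 44.3% is within the 43%–46% exception band; checking compensating factors.
Override check — reserves: 11.0 mo (ok); score: 774 (ok).
Both compensating conditions met → exception applies.

Approved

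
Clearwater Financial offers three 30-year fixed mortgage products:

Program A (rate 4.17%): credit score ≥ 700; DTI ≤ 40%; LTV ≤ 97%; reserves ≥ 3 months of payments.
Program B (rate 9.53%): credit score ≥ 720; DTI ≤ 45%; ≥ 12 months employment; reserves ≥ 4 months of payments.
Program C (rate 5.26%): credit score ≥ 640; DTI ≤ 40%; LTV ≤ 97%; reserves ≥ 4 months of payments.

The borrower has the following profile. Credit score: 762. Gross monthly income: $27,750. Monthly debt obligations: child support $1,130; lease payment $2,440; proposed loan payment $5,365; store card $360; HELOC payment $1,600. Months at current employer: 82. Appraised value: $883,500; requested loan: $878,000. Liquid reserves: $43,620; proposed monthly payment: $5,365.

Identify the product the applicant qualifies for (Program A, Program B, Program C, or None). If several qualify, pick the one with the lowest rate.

Program B

Total debts = (1,130 + 2,440 + 5,365 + 360 + 1,600) = 10,895; DTI = 10,895/27,750 = 39.3%.
LTV = 878,000/883,500 = 99.4%.
Reserves = 43,620/5,365 = 8.1 months.
Program A: score 762 ≥ 700; DTI 39.3% ≤ 40%; LTV 99.4% > 97%; reserves 8.1 ≥ 3 mo → does not qualify.
Program B: score 762 ≥ 720; DTI 39.3% ≤ 45%; employment 82 ≥ 12 mo; reserves 8.1 ≥ 4 mo → qualifies.
Program C: score 762 ≥ 640; DTI 39.3% ≤ 40%; LTV 99.4% > 97%; reserves 8.1 ≥ 4 mo → does not qualify.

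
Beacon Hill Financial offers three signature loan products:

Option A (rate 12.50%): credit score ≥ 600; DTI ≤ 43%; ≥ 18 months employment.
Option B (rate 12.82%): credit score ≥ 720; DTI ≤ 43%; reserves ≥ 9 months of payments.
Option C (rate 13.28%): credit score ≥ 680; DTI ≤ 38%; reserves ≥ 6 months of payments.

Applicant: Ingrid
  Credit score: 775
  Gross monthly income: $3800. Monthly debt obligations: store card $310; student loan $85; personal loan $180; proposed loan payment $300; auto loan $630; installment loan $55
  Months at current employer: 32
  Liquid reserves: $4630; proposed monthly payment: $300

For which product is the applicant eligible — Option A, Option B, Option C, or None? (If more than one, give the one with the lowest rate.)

Total debts = (310 + 85 + 180 + 300 + 630 + 55) = 1,560; DTI = 1,560/3,800 = 41.1%.
Reserves = 4,630/300 = 15.4 months.
Option A: score 775 ≥ 600; DTI 41.1% ≤ 43%; employment 32 ≥ 18 mo → qualifies.
Option B: score 775 ≥ 720; DTI 41.1% ≤ 43%; reserves 15.4 ≥ 9 mo → qualifies.
Option C: score 775 ≥ 680; DTI 41.1% > 38%; reserves 15.4 ≥ 6 mo → does not qualify.
Qualifying: Option A, Option B. Lowest rate is 12.50% → Option A.

Option A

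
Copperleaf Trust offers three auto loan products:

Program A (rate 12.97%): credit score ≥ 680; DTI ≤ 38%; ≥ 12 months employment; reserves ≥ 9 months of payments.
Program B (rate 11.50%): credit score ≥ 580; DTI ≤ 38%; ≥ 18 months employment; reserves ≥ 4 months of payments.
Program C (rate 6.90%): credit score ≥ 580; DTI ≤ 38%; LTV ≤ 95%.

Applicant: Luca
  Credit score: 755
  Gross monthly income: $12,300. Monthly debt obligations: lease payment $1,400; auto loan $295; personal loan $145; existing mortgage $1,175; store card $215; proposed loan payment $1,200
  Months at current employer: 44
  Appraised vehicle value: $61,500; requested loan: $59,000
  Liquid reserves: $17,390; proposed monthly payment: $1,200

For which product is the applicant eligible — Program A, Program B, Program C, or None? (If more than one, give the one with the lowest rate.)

Total debts = (1,400 + 295 + 145 + 1,175 + 215 + 1,200) = 4,430; DTI = 4,430/12,300 = 36%.
LTV = 59,000/61,500 = 95.9%.
Reserves = 17,390/1,200 = 14.5 months.
Program A: score 755 ≥ 680; DTI 36% ≤ 38%; employment 44 ≥ 12 mo; reserves 14.5 ≥ 9 mo → qualifies.
Program B: score 755 ≥ 580; DTI 36% ≤ 38%; employment 44 ≥ 18 mo; reserves 14.5 ≥ 4 mo → qualifies.
Program C: score 755 ≥ 580; DTI 36% ≤ 38%; LTV 95.9% > 95% → does not qualify.
Qualifying: Program A, Program B. Lowest rate is 11.50% → Program B.

Program B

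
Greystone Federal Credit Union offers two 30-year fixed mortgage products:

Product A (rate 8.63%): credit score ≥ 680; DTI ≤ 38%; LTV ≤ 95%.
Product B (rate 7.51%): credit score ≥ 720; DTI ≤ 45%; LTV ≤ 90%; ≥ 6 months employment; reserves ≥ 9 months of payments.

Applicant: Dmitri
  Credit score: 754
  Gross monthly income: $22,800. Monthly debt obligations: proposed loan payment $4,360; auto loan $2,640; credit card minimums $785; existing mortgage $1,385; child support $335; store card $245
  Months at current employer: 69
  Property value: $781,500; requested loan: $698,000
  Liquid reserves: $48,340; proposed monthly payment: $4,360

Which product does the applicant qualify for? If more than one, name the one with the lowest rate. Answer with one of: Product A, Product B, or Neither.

Product B

Total debts = (4,360 + 2,640 + 785 + 1,385 + 335 + 245) = 9,750; DTI = 9,750/22,800 = 42.8%.
LTV = 698,000/781,500 = 89.3%.
Reserves = 48,340/4,360 = 11.1 months.
Product A: score 754 ≥ 680; DTI 42.8% > 38%; LTV 89.3% ≤ 95% → does not qualify.
Product B: score 754 ≥ 720; DTI 42.8% ≤ 45%; LTV 89.3% ≤ 90%; employment 69 ≥ 6 mo; reserves 11.1 ≥ 9 mo → qualifies.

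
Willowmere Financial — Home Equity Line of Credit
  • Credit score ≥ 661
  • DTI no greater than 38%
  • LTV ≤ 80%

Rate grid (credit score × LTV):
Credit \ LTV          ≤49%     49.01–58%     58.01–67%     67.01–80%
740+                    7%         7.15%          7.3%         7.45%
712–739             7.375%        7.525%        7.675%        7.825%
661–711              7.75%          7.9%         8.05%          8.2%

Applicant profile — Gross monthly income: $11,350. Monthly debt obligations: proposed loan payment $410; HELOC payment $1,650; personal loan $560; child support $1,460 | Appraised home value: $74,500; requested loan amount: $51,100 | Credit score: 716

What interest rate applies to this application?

Credit score 716 ≥ 661; Total monthly debts = (410 + 1,650 + 560 + 1,460) = 4,080. Debt-to-income = 4,080/11,350 = 35.9% — meets 38% limit
LTV = 51,100/74,500 = 68.6% ≤ 80%
Score 716 is in the 712–739 band; LTV 68.6% is in the 67.01–80% band → 7.825%.

7.825%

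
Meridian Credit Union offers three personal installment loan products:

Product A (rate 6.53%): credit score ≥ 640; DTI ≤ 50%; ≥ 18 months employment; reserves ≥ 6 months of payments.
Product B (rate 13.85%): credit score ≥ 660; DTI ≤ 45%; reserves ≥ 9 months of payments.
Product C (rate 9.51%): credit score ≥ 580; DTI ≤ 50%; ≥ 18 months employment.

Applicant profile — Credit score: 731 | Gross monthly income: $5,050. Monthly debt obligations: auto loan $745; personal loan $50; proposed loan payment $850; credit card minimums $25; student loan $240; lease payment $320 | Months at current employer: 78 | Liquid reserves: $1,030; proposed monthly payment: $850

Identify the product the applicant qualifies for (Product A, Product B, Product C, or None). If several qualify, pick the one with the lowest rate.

Total debts = (745 + 50 + 850 + 25 + 240 + 320) = 2,230; DTI = 2,230/5,050 = 44.2%.
Reserves = 1,030/850 = 1.2 months.
Product A: score 731 ≥ 640; DTI 44.2% ≤ 50%; employment 78 ≥ 18 mo; reserves 1.2 < 6 mo → does not qualify.
Product B: score 731 ≥ 660; DTI 44.2% ≤ 45%; reserves 1.2 < 9 mo → does not qualify.
Product C: score 731 ≥ 580; DTI 44.2% ≤ 50%; employment 78 ≥ 18 mo → qualifies.

Product C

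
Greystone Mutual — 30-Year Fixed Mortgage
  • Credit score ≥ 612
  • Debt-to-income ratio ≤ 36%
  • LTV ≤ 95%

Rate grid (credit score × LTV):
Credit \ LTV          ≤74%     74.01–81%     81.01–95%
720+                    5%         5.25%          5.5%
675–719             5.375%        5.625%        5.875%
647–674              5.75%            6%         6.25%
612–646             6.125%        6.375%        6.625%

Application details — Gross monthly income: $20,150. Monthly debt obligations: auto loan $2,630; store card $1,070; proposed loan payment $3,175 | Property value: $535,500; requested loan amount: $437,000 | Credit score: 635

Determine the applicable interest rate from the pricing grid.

Credit score 635 ≥ 612; Total monthly debts = (2,630 + 1,070 + 3,175) = 6,875. DTI = 6,875/20,150 = 34.1% ≤ 36%
Loan-to-value = 437,000/535,500 = 81.6% — pass (95% max)
Row: 635 falls in 612–646. Column: 81.6% falls in 81.01–95%. Rate = 6.625%.

6.625%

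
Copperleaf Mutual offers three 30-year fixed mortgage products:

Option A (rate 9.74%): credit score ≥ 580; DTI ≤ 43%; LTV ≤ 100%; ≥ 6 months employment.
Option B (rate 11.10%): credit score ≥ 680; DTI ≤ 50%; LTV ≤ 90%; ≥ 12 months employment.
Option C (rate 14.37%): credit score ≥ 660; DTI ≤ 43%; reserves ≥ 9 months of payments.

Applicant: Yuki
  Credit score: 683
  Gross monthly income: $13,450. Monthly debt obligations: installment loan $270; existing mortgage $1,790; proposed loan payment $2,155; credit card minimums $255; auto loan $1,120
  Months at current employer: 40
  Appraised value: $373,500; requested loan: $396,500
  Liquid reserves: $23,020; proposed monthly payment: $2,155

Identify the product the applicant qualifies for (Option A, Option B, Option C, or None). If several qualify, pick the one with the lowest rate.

Option C

Total debts = (270 + 1,790 + 2,155 + 255 + 1,120) = 5,590; DTI = 5,590/13,450 = 41.6%.
LTV = 396,500/373,500 = 106.2%.
Reserves = 23,020/2,155 = 10.7 months.
Option A: score 683 ≥ 580; DTI 41.6% ≤ 43%; LTV 106.2% > 100%; employment 40 ≥ 6 mo → does not qualify.
Option B: score 683 ≥ 680; DTI 41.6% ≤ 50%; LTV 106.2% > 90%; employment 40 ≥ 12 mo → does not qualify.
Option C: score 683 ≥ 660; DTI 41.6% ≤ 43%; reserves 10.7 ≥ 9 mo → qualifies.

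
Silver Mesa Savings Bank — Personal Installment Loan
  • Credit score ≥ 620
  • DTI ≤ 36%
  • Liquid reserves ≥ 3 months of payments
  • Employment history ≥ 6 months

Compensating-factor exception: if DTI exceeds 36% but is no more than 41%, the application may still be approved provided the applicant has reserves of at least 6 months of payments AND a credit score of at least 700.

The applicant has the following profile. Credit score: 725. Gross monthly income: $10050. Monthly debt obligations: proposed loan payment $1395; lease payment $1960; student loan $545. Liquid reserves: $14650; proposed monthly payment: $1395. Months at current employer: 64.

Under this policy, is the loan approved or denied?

Credit score 725 ≥ 620 (meets base)
Total debts = (1,395 + 1,960 + 545) = 3,900. DTI = 3,900/10,050 = 38.8% > 36% — standard DTI limit exceeded.
Reserves = 14,650/1,395 = 10.5 months ≥ 3
Employment 64 ≥ 6 months
DTI 38.8% is within the 36%–41% exception band; checking compensating factors.
Override check — reserves: 10.5 mo (ok); score: 725 (ok).
Both compensating conditions met → exception applies.

Approved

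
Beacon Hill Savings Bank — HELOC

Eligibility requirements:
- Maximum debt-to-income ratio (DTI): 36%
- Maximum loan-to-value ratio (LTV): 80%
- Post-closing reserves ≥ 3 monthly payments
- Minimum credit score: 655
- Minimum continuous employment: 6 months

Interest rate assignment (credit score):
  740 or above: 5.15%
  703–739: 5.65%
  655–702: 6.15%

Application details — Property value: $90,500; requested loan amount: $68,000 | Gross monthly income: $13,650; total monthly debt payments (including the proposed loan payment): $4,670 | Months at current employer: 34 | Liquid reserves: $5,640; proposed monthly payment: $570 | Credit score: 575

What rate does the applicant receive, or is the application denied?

Denied

Credit score 575 < 655 (below minimum)
Liquid reserves cover 5,640/570 = 9.9 months — ≥ 3 required
Employment 34 ≥ 6 months
Debt-to-income = 4,670/13,650 = 34.2% — meets 36% limit
LTV: 68,000 ÷ 90,500 = 75.1%, within 80% cap
Not all requirements met → denied.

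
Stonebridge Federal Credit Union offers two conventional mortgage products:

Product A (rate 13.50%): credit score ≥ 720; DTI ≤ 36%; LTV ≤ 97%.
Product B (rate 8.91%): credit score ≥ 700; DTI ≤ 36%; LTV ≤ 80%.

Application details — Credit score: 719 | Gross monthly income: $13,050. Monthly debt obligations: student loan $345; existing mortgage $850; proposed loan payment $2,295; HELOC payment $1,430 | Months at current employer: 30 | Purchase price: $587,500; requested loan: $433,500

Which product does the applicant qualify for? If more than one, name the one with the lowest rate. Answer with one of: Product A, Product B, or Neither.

Neither

Total debts = (345 + 850 + 2,295 + 1,430) = 4,920; DTI = 4,920/13,050 = 37.7%.
LTV = 433,500/587,500 = 73.8%.
Product A: score 719 < 720; DTI 37.7% > 36%; LTV 73.8% ≤ 97% → does not qualify.
Product B: score 719 ≥ 700; DTI 37.7% > 36%; LTV 73.8% ≤ 80% → does not qualify.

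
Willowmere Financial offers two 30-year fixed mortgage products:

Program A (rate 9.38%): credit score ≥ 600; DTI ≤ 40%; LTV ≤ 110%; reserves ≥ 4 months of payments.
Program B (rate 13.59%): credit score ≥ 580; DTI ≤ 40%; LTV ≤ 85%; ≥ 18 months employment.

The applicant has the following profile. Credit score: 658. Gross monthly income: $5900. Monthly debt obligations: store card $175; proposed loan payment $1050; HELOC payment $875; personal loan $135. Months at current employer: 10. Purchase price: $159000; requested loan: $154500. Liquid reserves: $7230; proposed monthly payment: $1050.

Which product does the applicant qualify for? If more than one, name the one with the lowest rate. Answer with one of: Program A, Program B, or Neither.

Total debts = (175 + 1,050 + 875 + 135) = 2,235; DTI = 2,235/5,900 = 37.9%.
LTV = 154,500/159,000 = 97.2%.
Reserves = 7,230/1,050 = 6.9 months.
Program A: score 658 ≥ 600; DTI 37.9% ≤ 40%; LTV 97.2% ≤ 110%; reserves 6.9 ≥ 4 mo → qualifies.
Program B: score 658 ≥ 580; DTI 37.9% ≤ 40%; LTV 97.2% > 85%; employment 10 < 18 mo → does not qualify.

Program A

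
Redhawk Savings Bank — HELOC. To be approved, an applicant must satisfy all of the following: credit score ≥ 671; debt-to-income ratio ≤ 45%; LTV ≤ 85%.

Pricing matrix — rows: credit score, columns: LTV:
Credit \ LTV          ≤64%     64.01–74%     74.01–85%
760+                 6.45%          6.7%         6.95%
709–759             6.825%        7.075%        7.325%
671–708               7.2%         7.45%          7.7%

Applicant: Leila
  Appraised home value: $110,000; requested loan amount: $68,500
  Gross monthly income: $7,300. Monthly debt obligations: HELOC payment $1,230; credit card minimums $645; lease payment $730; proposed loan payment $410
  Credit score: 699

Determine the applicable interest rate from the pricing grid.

Credit score 699 ≥ 671; Total monthly debts = (1,230 + 645 + 730 + 410) = 3,015. Debt-to-income = 3,015/7,300 = 41.3% — meets 45% limit
LTV: 68,500 ÷ 110,000 = 62.3%, within 85% cap
Row: 699 falls in 671–708. Column: 62.3% falls in ≤64%. Rate = 7.2%.

7.2%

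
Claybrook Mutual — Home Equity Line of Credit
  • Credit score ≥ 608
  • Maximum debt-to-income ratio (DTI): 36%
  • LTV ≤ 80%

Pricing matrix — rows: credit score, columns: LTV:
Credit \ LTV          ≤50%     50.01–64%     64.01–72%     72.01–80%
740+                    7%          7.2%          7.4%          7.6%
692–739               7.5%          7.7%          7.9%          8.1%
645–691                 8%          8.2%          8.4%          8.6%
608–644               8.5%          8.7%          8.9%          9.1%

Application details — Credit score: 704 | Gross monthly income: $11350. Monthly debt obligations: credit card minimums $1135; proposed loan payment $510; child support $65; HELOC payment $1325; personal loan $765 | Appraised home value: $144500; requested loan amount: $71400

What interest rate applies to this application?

7.5%

Credit score 704 ≥ 608; Total monthly debts = (1,135 + 510 + 65 + 1,325 + 765) = 3,800. Debt-to-income = 3,800/11,350 = 33.5% — meets 36% limit
Loan-to-value = 71,400/144,500 = 49.4% — pass (80% max)
Credit 704 → row 692–739; LTV 49.4% → column ≤50%. Grid cell → 7.5%.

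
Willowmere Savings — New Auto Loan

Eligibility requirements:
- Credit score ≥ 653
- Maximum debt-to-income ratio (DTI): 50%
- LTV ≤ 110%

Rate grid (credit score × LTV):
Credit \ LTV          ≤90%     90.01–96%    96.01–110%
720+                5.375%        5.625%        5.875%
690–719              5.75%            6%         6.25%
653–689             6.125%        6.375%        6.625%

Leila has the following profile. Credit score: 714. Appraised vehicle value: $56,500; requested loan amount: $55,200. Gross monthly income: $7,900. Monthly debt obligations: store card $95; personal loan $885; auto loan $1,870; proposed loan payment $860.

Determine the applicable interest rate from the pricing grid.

6.25%

Credit score 714 ≥ 653; Total monthly debts = (95 + 885 + 1,870 + 860) = 3,710. Debt-to-income = 3,710/7,900 = 47% — meets 50% limit
Loan-to-value = 55,200/56,500 = 97.7% — pass (110% max)
Score 714 is in the 690–719 band; LTV 97.7% is in the 96.01–110% band → 6.25%.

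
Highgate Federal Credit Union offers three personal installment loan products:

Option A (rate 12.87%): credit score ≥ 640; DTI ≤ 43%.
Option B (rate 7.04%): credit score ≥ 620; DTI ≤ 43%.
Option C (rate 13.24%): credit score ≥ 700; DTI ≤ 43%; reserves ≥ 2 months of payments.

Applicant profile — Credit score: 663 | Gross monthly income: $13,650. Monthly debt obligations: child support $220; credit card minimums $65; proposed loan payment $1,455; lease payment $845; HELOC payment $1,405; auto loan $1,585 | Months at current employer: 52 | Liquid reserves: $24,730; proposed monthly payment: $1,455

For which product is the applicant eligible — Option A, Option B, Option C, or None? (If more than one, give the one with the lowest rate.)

Total debts = (220 + 65 + 1,455 + 845 + 1,405 + 1,585) = 5,575; DTI = 5,575/13,650 = 40.8%.
Reserves = 24,730/1,455 = 17.0 months.
Option A: score 663 ≥ 640; DTI 40.8% ≤ 43% → qualifies.
Option B: score 663 ≥ 620; DTI 40.8% ≤ 43% → qualifies.
Option C: score 663 < 700; DTI 40.8% ≤ 43%; reserves 17.0 ≥ 2 mo → does not qualify.
Qualifying: Option A, Option B. Lowest rate is 7.04% → Option B.

Option B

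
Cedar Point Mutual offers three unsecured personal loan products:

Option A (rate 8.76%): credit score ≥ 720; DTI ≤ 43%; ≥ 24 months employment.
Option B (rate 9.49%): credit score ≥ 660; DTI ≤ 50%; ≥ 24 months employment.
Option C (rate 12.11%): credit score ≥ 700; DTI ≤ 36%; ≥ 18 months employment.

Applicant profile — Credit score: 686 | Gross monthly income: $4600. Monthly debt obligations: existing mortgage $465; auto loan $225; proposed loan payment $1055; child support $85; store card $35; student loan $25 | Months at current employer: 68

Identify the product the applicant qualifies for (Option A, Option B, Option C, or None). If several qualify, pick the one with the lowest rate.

Total debts = (465 + 225 + 1,055 + 85 + 35 + 25) = 1,890; DTI = 1,890/4,600 = 41.1%.
Option A: score 686 < 720; DTI 41.1% ≤ 43%; employment 68 ≥ 24 mo → does not qualify.
Option B: score 686 ≥ 660; DTI 41.1% ≤ 50%; employment 68 ≥ 24 mo → qualifies.
Option C: score 686 < 700; DTI 41.1% > 36%; employment 68 ≥ 18 mo → does not qualify.

Option B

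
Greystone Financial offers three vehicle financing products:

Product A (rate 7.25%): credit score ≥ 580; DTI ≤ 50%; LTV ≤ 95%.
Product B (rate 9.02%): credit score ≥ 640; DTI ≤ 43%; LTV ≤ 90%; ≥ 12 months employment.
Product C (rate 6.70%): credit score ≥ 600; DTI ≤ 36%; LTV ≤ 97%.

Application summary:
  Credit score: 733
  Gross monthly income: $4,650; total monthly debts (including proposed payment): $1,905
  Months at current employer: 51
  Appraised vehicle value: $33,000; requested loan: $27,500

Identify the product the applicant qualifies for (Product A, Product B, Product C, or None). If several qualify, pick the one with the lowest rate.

DTI = 1,905/4,650 = 41%.
LTV = 27,500/33,000 = 83.3%.
Product A: score 733 ≥ 580; DTI 41% ≤ 50%; LTV 83.3% ≤ 95% → qualifies.
Product B: score 733 ≥ 640; DTI 41% ≤ 43%; LTV 83.3% ≤ 90%; employment 51 ≥ 12 mo → qualifies.
Product C: score 733 ≥ 600; DTI 41% > 36%; LTV 83.3% ≤ 97% → does not qualify.
Qualifying: Product A, Product B. Lowest rate is 7.25% → Product A.

Product A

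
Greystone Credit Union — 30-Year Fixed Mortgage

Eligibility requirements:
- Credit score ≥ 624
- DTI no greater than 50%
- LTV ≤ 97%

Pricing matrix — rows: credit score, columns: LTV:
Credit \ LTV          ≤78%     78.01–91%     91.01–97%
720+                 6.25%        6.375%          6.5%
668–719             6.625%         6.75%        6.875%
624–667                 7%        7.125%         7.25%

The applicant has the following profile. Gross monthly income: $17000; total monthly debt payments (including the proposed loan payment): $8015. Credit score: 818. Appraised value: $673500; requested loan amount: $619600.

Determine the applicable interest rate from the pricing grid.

6.5%

Credit score 818 ≥ 624; Debt-to-income = 8,015/17,000 = 47.1% — meets 50% limit
Loan-to-value = 619,600/673,500 = 92% — pass (97% max)
Score 818 is in the 720+ band; LTV 92% is in the 91.01–97% band → 6.5%.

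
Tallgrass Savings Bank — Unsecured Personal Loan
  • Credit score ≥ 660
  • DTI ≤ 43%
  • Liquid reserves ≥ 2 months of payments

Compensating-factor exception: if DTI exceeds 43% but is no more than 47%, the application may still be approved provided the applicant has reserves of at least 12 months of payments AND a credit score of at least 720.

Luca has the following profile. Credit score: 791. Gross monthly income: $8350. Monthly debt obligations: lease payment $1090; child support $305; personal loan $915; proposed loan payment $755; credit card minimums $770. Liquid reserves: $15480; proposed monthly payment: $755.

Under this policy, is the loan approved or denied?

Credit score 791 ≥ 660 (meets base)
Total debts = (1,090 + 305 + 915 + 755 + 770) = 3,835. DTI: 3,835 ÷ 8,350 = 45.9%, over the 43% base limit.
Reserves = 15,480/755 = 20.5 months ≥ 2
DTI 45.9% is within the 43%–47% exception band; checking compensating factors.
Override check — reserves: 20.5 mo (ok); score: 791 (ok).
Both override conditions satisfied; DTI exception granted.

Approved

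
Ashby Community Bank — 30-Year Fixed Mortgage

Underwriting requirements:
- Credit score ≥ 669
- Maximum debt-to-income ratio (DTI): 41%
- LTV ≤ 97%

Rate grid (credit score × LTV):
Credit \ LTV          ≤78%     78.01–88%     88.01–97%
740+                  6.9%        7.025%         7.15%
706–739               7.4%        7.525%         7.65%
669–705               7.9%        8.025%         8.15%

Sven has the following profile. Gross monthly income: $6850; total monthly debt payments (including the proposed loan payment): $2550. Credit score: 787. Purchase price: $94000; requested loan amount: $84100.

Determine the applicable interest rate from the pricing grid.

Credit score 787 ≥ 669; DTI: 2,550 ÷ 6,850 = 37.2%, within the 41% cap
LTV = 84,100/94,000 = 89.5% ≤ 97%
Row: 787 falls in 740+. Column: 89.5% falls in 88.01–97%. Rate = 7.15%.

7.15%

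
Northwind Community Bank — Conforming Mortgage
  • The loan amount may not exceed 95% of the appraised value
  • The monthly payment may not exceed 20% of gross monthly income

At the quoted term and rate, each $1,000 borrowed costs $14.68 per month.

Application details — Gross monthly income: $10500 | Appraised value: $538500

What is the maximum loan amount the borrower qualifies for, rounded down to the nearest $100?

$143,000

Payment cap: 20% × $10,500 = $2,100/month.
At $14.68 per $1,000, that supports 2,100/14.68 × 1,000 ≈ $143,051 → $143,000.
LTV cap: 95% × $538,500 = $511,575 → $511,500.
Binding constraint: payment-to-income.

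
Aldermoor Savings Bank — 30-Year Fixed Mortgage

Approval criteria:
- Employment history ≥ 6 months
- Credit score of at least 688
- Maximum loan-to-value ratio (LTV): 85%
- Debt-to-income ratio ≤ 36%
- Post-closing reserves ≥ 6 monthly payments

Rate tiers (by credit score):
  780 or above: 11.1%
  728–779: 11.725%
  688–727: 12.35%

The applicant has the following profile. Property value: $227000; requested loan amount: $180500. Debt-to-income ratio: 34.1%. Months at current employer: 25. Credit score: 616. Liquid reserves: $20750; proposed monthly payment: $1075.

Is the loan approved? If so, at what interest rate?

Credit score 616 < 688 (below minimum)
LTV: 180,500 ÷ 227,000 = 79.5%, within 85% cap
DTI 34.1% is within the 36% limit
Reserves: 20,750 ÷ 1,075 = 19.3 months (meets 6-month minimum)
Employment 25 ≥ 6 months
Not all requirements met → denied.

Denied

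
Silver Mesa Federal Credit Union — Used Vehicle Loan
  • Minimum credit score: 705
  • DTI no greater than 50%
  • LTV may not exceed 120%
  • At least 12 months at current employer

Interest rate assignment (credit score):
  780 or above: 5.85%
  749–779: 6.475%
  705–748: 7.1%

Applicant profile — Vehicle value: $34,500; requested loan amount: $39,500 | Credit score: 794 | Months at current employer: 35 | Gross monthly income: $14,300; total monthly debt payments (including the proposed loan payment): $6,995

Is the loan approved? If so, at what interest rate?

Credit score 794 ≥ 705 (meets minimum)
DTI: 6,995 ÷ 14,300 = 48.9%, within the 50% cap
Employment 35 ≥ 12 months
LTV: 39,500 ÷ 34,500 = 114.5%, within 120% cap
All requirements met. Score 794 falls in the 780 or above tier → 5.85%.

Approved at 5.85%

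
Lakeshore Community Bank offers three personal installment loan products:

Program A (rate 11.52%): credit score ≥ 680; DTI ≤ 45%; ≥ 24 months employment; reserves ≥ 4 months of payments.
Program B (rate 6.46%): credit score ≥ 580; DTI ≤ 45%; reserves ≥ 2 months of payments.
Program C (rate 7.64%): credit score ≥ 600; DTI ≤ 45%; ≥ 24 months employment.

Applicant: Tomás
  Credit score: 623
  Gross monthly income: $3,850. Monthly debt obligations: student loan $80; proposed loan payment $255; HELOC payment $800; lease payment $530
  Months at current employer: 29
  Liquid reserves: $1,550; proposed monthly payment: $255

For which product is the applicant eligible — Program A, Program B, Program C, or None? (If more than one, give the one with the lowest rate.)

Total debts = (80 + 255 + 800 + 530) = 1,665; DTI = 1,665/3,850 = 43.2%.
Reserves = 1,550/255 = 6.1 months.
Program A: score 623 < 680; DTI 43.2% ≤ 45%; employment 29 ≥ 24 mo; reserves 6.1 ≥ 4 mo → does not qualify.
Program B: score 623 ≥ 580; DTI 43.2% ≤ 45%; reserves 6.1 ≥ 2 mo → qualifies.
Program C: score 623 ≥ 600; DTI 43.2% ≤ 45%; employment 29 ≥ 24 mo → qualifies.
Qualifying: Program B, Program C. Lowest rate is 6.46% → Program B.

Program B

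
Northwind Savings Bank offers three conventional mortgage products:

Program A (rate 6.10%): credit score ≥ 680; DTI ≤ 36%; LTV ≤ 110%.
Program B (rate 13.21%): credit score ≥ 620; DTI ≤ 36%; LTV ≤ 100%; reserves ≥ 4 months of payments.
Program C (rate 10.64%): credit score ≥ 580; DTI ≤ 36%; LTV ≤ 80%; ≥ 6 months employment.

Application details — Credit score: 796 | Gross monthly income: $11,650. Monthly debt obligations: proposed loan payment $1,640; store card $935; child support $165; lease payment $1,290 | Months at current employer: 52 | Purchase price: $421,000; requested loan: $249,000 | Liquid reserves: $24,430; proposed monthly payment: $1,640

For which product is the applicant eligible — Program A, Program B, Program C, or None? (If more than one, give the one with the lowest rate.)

Program A

Total debts = (1,640 + 935 + 165 + 1,290) = 4,030; DTI = 4,030/11,650 = 34.6%.
LTV = 249,000/421,000 = 59.1%.
Reserves = 24,430/1,640 = 14.9 months.
Program A: score 796 ≥ 680; DTI 34.6% ≤ 36%; LTV 59.1% ≤ 110% → qualifies.
Program B: score 796 ≥ 620; DTI 34.6% ≤ 36%; LTV 59.1% ≤ 100%; reserves 14.9 ≥ 4 mo → qualifies.
Program C: score 796 ≥ 580; DTI 34.6% ≤ 36%; LTV 59.1% ≤ 80%; employment 52 ≥ 6 mo → qualifies.
Qualifying: Program A, Program B, Program C. Lowest rate is 6.10% → Program A.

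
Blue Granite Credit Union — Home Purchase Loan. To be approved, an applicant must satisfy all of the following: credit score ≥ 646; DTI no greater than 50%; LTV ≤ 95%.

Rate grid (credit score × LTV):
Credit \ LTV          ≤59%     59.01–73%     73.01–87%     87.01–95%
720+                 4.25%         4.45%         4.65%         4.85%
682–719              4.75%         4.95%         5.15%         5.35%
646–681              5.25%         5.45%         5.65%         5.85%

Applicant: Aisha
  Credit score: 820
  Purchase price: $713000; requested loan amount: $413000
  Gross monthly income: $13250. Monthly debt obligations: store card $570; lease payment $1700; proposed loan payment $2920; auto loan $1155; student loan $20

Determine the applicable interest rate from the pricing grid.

4.25%

Credit score 820 ≥ 646; Total monthly debts = (570 + 1,700 + 2,920 + 1,155 + 20) = 6,365. DTI = 6,365/13,250 = 48% ≤ 50%
LTV: 413,000 ÷ 713,000 = 57.9%, within 95% cap
Row: 820 falls in 720+. Column: 57.9% falls in ≤59%. Rate = 4.25%.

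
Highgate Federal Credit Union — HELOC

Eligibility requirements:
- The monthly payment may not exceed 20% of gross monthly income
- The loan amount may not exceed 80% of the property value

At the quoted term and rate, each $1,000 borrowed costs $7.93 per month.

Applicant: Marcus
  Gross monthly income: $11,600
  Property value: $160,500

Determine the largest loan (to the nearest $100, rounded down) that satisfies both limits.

$128,400

Payment cap: 20% × $11,600 = $2,320/month.
At $7.93 per $1,000, that supports 2,320/7.93 × 1,000 ≈ $292,559 → $292,500.
LTV cap: 80% × $160,500 = $128,400 → $128,400.
Binding constraint: loan-to-value.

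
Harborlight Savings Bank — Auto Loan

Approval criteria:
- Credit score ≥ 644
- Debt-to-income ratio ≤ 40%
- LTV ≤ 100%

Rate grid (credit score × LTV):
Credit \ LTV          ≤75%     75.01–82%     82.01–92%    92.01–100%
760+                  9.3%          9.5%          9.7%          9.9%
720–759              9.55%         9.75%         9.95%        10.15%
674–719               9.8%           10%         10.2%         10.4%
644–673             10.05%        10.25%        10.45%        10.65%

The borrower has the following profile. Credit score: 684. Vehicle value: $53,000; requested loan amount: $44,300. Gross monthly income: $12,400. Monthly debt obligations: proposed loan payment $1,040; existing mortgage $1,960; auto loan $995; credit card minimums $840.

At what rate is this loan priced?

10.2%

Credit score 684 ≥ 644; Total monthly debts = (1,040 + 1,960 + 995 + 840) = 4,835. DTI: 4,835 ÷ 12,400 = 39%, within the 40% cap
LTV = 44,300/53,000 = 83.6% ≤ 100%
Row: 684 falls in 674–719. Column: 83.6% falls in 82.01–92%. Rate = 10.2%.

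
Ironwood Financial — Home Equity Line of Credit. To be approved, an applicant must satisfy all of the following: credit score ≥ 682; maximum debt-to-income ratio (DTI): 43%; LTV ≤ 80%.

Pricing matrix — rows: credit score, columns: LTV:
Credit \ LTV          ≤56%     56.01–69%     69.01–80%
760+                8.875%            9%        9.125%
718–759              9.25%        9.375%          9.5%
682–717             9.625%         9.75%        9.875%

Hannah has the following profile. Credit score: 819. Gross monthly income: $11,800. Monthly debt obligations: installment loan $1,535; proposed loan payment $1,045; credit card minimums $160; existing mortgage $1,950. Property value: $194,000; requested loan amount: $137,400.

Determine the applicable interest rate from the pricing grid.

9.125%

Credit score 819 ≥ 682; Total monthly debts = (1,535 + 1,045 + 160 + 1,950) = 4,690. DTI = 4,690/11,800 = 39.7% ≤ 43%
Loan-to-value = 137,400/194,000 = 70.8% — pass (80% max)
Score 819 is in the 760+ band; LTV 70.8% is in the 69.01–80% band → 9.125%.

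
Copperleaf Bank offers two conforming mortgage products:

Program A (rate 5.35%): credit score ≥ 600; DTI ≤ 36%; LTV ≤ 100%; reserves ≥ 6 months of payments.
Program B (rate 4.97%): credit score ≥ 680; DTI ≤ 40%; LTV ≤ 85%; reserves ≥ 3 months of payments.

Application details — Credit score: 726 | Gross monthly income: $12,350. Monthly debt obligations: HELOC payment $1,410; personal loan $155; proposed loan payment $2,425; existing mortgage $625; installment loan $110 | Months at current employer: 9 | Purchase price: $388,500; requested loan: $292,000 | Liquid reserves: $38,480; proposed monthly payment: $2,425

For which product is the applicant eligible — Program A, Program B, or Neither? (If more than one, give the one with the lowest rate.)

Program B

Total debts = (1,410 + 155 + 2,425 + 625 + 110) = 4,725; DTI = 4,725/12,350 = 38.3%.
LTV = 292,000/388,500 = 75.2%.
Reserves = 38,480/2,425 = 15.9 months.
Program A: score 726 ≥ 600; DTI 38.3% > 36%; LTV 75.2% ≤ 100%; reserves 15.9 ≥ 6 mo → does not qualify.
Program B: score 726 ≥ 680; DTI 38.3% ≤ 40%; LTV 75.2% ≤ 85%; reserves 15.9 ≥ 3 mo → qualifies.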